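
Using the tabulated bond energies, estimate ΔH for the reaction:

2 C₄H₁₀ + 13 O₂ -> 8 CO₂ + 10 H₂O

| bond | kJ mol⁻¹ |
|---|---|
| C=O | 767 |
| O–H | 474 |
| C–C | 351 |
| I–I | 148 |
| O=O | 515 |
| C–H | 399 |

Bonds broken (reactants):
  C–C: 6 × 351 = 2106
  C–H: 20 × 399 = 7980
  O=O: 13 × 515 = 6695
  Σ(broken) = 16781 kJ
Bonds formed (products):
  C=O: 16 × 767 = 12272
  O–H: 20 × 474 = 9480
  Σ(formed) = 21752 kJ
ΔH = Σ(broken) − Σ(formed) = 16781 − 21752 = −4971 kJ

ΔH ≈ −4971 kJ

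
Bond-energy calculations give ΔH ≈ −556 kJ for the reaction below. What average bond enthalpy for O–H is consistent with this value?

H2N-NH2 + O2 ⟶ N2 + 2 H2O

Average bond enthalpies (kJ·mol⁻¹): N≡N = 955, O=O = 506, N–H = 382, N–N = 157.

Let D be the O–H bond energy.
Σ(broken) = 4×382 + 1×157 + 1×506 = 2191
Σ(formed) = 1×955 + 4×D = 955 + 4D
ΔH = Σ(broken) − Σ(formed) = (2191) − (955 + 4D) = +1236 − 4D
Setting this equal to −556 kJ gives 4D = 1792, so D = 448 kJ/mol.

D(O–H) ≈ 448 kJ/mol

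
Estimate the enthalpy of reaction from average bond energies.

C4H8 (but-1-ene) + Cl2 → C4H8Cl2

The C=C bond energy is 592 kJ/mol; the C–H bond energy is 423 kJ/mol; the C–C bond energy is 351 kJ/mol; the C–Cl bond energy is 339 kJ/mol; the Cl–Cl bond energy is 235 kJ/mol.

ΔH ≈ −202 kJ

Bonds broken (reactants):
  C–C: 2 × 351 = 702
  C–H: 8 × 423 = 3384
  C=C: 1 × 592 = 592
  Cl–Cl: 1 × 235 = 235
  Σ(broken) = 4913 kJ
Bonds formed (products):
  C–C: 3 × 351 = 1053
  C–Cl: 2 × 339 = 678
  C–H: 8 × 423 = 3384
  Σ(formed) = 5115 kJ
ΔH = Σ(broken) − Σ(formed) = 4913 − 5115 = −202 kJ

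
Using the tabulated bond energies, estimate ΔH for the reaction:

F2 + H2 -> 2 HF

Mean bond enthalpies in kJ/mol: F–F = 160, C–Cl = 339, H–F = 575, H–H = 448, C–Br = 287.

ΔH ≈ −542 kJ

Bonds broken (reactants):
  F–F: 1 × 160 = 160
  H–H: 1 × 448 = 448
  Σ(broken) = 608 kJ
Bonds formed (products):
  H–F: 2 × 575 = 1150
  Σ(formed) = 1150 kJ
ΔH = Σ(broken) − Σ(formed) = 608 − 1150 = −542 kJ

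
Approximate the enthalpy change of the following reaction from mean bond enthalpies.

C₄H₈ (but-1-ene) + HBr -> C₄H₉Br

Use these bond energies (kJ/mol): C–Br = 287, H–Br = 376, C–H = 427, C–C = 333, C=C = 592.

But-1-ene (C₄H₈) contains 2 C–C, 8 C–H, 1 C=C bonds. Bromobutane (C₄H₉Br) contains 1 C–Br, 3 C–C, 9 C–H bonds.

Bonds broken (reactants):
  C–C: 2 × 333 = 666
  C–H: 8 × 427 = 3416
  C=C: 1 × 592 = 592
  H–Br: 1 × 376 = 376
  Σ(broken) = 5050 kJ
Bonds formed (products):
  C–Br: 1 × 287 = 287
  C–C: 3 × 333 = 999
  C–H: 9 × 427 = 3843
  Σ(formed) = 5129 kJ
ΔH = Σ(broken) − Σ(formed) = 5050 − 5129 = −79 kJ

ΔH ≈ −79 kJ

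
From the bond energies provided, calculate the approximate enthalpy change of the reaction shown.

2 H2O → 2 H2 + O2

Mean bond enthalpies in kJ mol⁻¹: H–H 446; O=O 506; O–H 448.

ΔH ≈ +394 kJ

Bonds broken (reactants):
  O–H: 4 × 448 = 1792
  Σ(broken) = 1792 kJ
Bonds formed (products):
  H–H: 2 × 446 = 892
  O=O: 1 × 506 = 506
  Σ(formed) = 1398 kJ
ΔH = Σ(broken) − Σ(formed) = 1792 − 1398 = +394 kJ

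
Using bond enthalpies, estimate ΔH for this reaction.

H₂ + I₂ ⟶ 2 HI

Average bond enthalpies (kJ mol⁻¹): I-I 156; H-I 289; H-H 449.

Bonds broken (reactants):
  H-H: 1 × 449 = 449
  I-I: 1 × 156 = 156
  Σ(broken) = 605 kJ
Bonds formed (products):
  H-I: 2 × 289 = 578
  Σ(formed) = 578 kJ
ΔH = Σ(broken) − Σ(formed) = 605 − 578 = +27 kJ

ΔH ≈ +27 kJ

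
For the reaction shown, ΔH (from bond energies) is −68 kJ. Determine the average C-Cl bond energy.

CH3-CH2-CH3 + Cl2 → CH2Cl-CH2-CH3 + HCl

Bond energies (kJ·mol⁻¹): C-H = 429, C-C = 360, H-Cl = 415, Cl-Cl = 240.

Let D be the C-Cl bond energy.
Σ(broken) = 2×360 + 8×429 + 1×240 = 4392
Σ(formed) = 2×360 + 1×D + 7×429 + 1×415 = 4138 + D
ΔH = Σ(broken) − Σ(formed) = (4392) − (4138 + D) = +254 − D
Setting this equal to −68 kJ gives D = 322 kJ/mol.

D(C-Cl) ≈ 322 kJ/mol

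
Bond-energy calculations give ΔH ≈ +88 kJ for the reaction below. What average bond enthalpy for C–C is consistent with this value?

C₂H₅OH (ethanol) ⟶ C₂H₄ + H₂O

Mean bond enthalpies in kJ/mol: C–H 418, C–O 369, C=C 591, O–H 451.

Let D be the C–C bond energy.
Σ(broken) = 1×D + 5×418 + 1×369 + 1×451 = 2910 + D
Σ(formed) = 4×418 + 1×591 + 2×451 = 3165
ΔH = Σ(broken) − Σ(formed) = (2910 + D) − (3165) = −255 + D
Setting this equal to +88 kJ gives D = 343 kJ/mol.

D(C–C) ≈ 343 kJ/mol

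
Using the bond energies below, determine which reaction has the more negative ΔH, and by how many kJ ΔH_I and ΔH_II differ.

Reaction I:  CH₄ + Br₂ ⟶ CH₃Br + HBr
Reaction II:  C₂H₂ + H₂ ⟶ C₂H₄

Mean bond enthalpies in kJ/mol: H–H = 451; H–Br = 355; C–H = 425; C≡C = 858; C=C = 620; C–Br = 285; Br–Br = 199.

Reaction II, by 145 kJ

Reaction I:
  Bonds broken (reactants):
    Br–Br: 1 × 199 = 199
    C–H: 4 × 425 = 1700
    Σ(broken) = 1899 kJ
  Bonds formed (products):
    C–Br: 1 × 285 = 285
    C–H: 3 × 425 = 1275
    H–Br: 1 × 355 = 355
    Σ(formed) = 1915 kJ
  ΔH_I = 1899 − 1915 = −16 kJ
Reaction II:
  Bonds broken (reactants):
    C≡C: 1 × 858 = 858
    C–H: 2 × 425 = 850
    H–H: 1 × 451 = 451
    Σ(broken) = 2159 kJ
  Bonds formed (products):
    C–H: 4 × 425 = 1700
    C=C: 1 × 620 = 620
    Σ(formed) = 2320 kJ
  ΔH_II = 2159 − 2320 = −161 kJ
ΔH_I − ΔH_II = +145 kJ, so reaction II has the more negative ΔH; |ΔH_I − ΔH_II| = 145 kJ.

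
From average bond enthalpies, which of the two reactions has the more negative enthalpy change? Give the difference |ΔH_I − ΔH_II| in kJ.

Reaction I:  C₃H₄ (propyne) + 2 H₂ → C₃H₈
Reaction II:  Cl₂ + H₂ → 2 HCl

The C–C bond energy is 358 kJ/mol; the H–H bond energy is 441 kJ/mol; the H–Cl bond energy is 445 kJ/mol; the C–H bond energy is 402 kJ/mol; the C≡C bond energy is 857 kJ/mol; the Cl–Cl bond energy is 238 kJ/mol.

Reaction I:
  Bonds broken (reactants):
    C≡C: 1 × 857 = 857
    C–C: 1 × 358 = 358
    C–H: 4 × 402 = 1608
    H–H: 2 × 441 = 882
    Σ(broken) = 3705 kJ
  Bonds formed (products):
    C–C: 2 × 358 = 716
    C–H: 8 × 402 = 3216
    Σ(formed) = 3932 kJ
  ΔH_I = 3705 − 3932 = −227 kJ
Reaction II:
  Bonds broken (reactants):
    Cl–Cl: 1 × 238 = 238
    H–H: 1 × 441 = 441
    Σ(broken) = 679 kJ
  Bonds formed (products):
    H–Cl: 2 × 445 = 890
    Σ(formed) = 890 kJ
  ΔH_II = 679 − 890 = −211 kJ
ΔH_I − ΔH_II = −16 kJ, so reaction I has the more negative ΔH; |ΔH_I − ΔH_II| = 16 kJ.

Reaction I, by 16 kJ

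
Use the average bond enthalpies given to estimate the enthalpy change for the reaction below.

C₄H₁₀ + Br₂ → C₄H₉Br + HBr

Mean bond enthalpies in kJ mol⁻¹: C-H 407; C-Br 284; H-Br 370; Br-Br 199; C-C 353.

Bonds broken (reactants):
  Br-Br: 1 × 199 = 199
  C-C: 3 × 353 = 1059
  C-H: 10 × 407 = 4070
  Σ(broken) = 5328 kJ
Bonds formed (products):
  C-Br: 1 × 284 = 284
  C-C: 3 × 353 = 1059
  C-H: 9 × 407 = 3663
  H-Br: 1 × 370 = 370
  Σ(formed) = 5376 kJ
ΔH = Σ(broken) − Σ(formed) = 5328 − 5376 = −48 kJ

ΔH ≈ −48 kJ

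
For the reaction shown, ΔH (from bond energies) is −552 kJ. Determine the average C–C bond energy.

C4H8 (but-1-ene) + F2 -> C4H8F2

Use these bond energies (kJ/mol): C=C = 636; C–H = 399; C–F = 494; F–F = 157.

D(C–C) ≈ 357 kJ/mol

Let D be the C–C bond energy.
Σ(broken) = 2×D + 8×399 + 1×636 + 1×157 = 3985 + 2D
Σ(formed) = 3×D + 2×494 + 8×399 = 4180 + 3D
ΔH = Σ(broken) − Σ(formed) = (3985 + 2D) − (4180 + 3D) = −195 − D
Setting this equal to −552 kJ gives D = 357 kJ/mol.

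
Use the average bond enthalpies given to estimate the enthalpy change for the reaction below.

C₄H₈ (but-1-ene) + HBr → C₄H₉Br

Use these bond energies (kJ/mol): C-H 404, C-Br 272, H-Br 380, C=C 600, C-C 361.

Bonds broken (reactants):
  C-C: 2 × 361 = 722
  C-H: 8 × 404 = 3232
  C=C: 1 × 600 = 600
  H-Br: 1 × 380 = 380
  Σ(broken) = 4934 kJ
Bonds formed (products):
  C-Br: 1 × 272 = 272
  C-C: 3 × 361 = 1083
  C-H: 9 × 404 = 3636
  Σ(formed) = 4991 kJ
ΔH = Σ(broken) − Σ(formed) = 4934 − 4991 = −57 kJ

ΔH ≈ −57 kJ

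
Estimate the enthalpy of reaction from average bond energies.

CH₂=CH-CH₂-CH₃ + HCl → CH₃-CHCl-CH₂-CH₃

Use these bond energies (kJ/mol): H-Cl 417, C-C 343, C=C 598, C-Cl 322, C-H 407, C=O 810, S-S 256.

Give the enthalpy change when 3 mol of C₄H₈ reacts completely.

Bonds broken (reactants):
  C-C: 2 × 343 = 686
  C-H: 8 × 407 = 3256
  C=C: 1 × 598 = 598
  H-Cl: 1 × 417 = 417
  Σ(broken) = 4957 kJ
Bonds formed (products):
  C-C: 3 × 343 = 1029
  C-Cl: 1 × 322 = 322
  C-H: 9 × 407 = 3663
  Σ(formed) = 5014 kJ
ΔH = Σ(broken) − Σ(formed) = 4957 − 5014 = −57 kJ
For 3× the reaction as written: 3 × (−57) = −171 kJ

ΔH = −171 kJ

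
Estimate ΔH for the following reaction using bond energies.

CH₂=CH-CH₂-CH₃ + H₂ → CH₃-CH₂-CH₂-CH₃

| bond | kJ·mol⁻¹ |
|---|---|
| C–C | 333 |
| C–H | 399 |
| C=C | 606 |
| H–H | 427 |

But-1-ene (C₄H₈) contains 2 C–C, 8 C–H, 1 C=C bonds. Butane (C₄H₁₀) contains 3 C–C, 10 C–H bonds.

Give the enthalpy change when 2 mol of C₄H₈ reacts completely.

ΔH = −196 kJ

Bonds broken (reactants):
  C–C: 2 × 333 = 666
  C–H: 8 × 399 = 3192
  C=C: 1 × 606 = 606
  H–H: 1 × 427 = 427
  Σ(broken) = 4891 kJ
Bonds formed (products):
  C–C: 3 × 333 = 999
  C–H: 10 × 399 = 3990
  Σ(formed) = 4989 kJ
ΔH = Σ(broken) − Σ(formed) = 4891 − 4989 = −98 kJ
For 2× the reaction as written: 2 × (−98) = −196 kJ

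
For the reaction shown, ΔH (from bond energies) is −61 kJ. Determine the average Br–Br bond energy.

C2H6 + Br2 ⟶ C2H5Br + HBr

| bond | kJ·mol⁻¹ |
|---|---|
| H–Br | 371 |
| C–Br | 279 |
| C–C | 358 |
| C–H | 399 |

D(Br–Br) ≈ 190 kJ/mol

Let D be the Br–Br bond energy.
Σ(broken) = 1×D + 1×358 + 6×399 = 2752 + D
Σ(formed) = 1×279 + 1×358 + 5×399 + 1×371 = 3003
ΔH = Σ(broken) − Σ(formed) = (2752 + D) − (3003) = −251 + D
Setting this equal to −61 kJ gives D = 190 kJ/mol.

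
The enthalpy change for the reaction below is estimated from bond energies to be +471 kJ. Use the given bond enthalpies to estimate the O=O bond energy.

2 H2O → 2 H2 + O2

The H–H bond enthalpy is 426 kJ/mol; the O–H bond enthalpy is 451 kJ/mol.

Let D be the O=O bond energy.
Σ(broken) = 4×451 = 1804
Σ(formed) = 2×426 + 1×D = 852 + D
ΔH = Σ(broken) − Σ(formed) = (1804) − (852 + D) = +952 − D
Setting this equal to +471 kJ gives D = 481 kJ/mol.

D(O=O) ≈ 481 kJ/mol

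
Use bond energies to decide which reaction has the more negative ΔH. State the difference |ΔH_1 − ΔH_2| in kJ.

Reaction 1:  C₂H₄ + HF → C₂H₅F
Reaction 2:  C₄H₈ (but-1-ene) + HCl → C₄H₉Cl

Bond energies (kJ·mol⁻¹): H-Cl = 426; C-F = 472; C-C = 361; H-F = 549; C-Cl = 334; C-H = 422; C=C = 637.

Reaction 1:
  Bonds broken (reactants):
    C-H: 4 × 422 = 1688
    C=C: 1 × 637 = 637
    H-F: 1 × 549 = 549
    Σ(broken) = 2874 kJ
  Bonds formed (products):
    C-C: 1 × 361 = 361
    C-F: 1 × 472 = 472
    C-H: 5 × 422 = 2110
    Σ(formed) = 2943 kJ
  ΔH_1 = 2874 − 2943 = −69 kJ
Reaction 2:
  Bonds broken (reactants):
    C-C: 2 × 361 = 722
    C-H: 8 × 422 = 3376
    C=C: 1 × 637 = 637
    H-Cl: 1 × 426 = 426
    Σ(broken) = 5161 kJ
  Bonds formed (products):
    C-C: 3 × 361 = 1083
    C-Cl: 1 × 334 = 334
    C-H: 9 × 422 = 3798
    Σ(formed) = 5215 kJ
  ΔH_2 = 5161 − 5215 = −54 kJ
ΔH_1 − ΔH_2 = −15 kJ, so reaction 1 has the more negative ΔH; |ΔH_1 − ΔH_2| = 15 kJ.

Reaction 1, by 15 kJ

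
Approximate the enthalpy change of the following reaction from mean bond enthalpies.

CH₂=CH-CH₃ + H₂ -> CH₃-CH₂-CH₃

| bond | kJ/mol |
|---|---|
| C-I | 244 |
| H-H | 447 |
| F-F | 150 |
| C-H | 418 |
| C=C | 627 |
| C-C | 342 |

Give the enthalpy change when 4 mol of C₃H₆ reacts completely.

Bonds broken (reactants):
  C-C: 1 × 342 = 342
  C-H: 6 × 418 = 2508
  C=C: 1 × 627 = 627
  H-H: 1 × 447 = 447
  Σ(broken) = 3924 kJ
Bonds formed (products):
  C-C: 2 × 342 = 684
  C-H: 8 × 418 = 3344
  Σ(formed) = 4028 kJ
ΔH = Σ(broken) − Σ(formed) = 3924 − 4028 = −104 kJ
For 4× the reaction as written: 4 × (−104) = −416 kJ

ΔH = −416 kJ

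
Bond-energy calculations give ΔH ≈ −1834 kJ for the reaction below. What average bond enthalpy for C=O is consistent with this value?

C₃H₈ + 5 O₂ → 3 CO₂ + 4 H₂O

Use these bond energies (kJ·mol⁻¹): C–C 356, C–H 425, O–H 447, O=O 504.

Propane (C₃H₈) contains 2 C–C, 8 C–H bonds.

Let D be the C=O bond energy.
Σ(broken) = 2×356 + 8×425 + 5×504 = 6632
Σ(formed) = 6×D + 8×447 = 3576 + 6D
ΔH = Σ(broken) − Σ(formed) = (6632) − (3576 + 6D) = +3056 − 6D
Setting this equal to −1834 kJ gives 6D = 4890, so D = 815 kJ/mol.

D(C=O) ≈ 815 kJ/mol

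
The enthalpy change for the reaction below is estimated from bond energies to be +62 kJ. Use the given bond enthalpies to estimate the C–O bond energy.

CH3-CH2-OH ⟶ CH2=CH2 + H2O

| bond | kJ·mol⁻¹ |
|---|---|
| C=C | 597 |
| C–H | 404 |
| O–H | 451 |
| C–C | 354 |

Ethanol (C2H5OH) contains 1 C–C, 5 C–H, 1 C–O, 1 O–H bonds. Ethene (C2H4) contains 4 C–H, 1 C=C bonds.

Let D be the C–O bond energy.
Σ(broken) = 1×354 + 5×404 + 1×D + 1×451 = 2825 + D
Σ(formed) = 4×404 + 1×597 + 2×451 = 3115
ΔH = Σ(broken) − Σ(formed) = (2825 + D) − (3115) = −290 + D
Setting this equal to +62 kJ gives D = 352 kJ/mol.

D(C–O) ≈ 352 kJ/mol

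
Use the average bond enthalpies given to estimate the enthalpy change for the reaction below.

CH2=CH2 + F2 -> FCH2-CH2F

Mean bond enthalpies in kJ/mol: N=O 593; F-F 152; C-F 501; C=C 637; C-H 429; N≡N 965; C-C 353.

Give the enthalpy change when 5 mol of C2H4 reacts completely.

ΔH = −2830 kJ

Bonds broken (reactants):
  C-H: 4 × 429 = 1716
  C=C: 1 × 637 = 637
  F-F: 1 × 152 = 152
  Σ(broken) = 2505 kJ
Bonds formed (products):
  C-C: 1 × 353 = 353
  C-F: 2 × 501 = 1002
  C-H: 4 × 429 = 1716
  Σ(formed) = 3071 kJ
ΔH = Σ(broken) − Σ(formed) = 2505 − 3071 = −566 kJ
For 5× the reaction as written: 5 × (−566) = −2830 kJ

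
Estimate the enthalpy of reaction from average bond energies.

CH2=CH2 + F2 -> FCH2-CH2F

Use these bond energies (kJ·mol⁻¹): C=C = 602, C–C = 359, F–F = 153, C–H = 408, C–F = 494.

ΔH ≈ −592 kJ

Bonds broken (reactants):
  C–H: 4 × 408 = 1632
  C=C: 1 × 602 = 602
  F–F: 1 × 153 = 153
  Σ(broken) = 2387 kJ
Bonds formed (products):
  C–C: 1 × 359 = 359
  C–F: 2 × 494 = 988
  C–H: 4 × 408 = 1632
  Σ(formed) = 2979 kJ
ΔH = Σ(broken) − Σ(formed) = 2387 − 2979 = −592 kJ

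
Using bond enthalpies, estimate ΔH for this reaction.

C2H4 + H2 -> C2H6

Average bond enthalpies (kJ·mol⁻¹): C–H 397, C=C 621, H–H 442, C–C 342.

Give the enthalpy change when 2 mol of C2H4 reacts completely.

Bonds broken (reactants):
  C–H: 4 × 397 = 1588
  C=C: 1 × 621 = 621
  H–H: 1 × 442 = 442
  Σ(broken) = 2651 kJ
Bonds formed (products):
  C–C: 1 × 342 = 342
  C–H: 6 × 397 = 2382
  Σ(formed) = 2724 kJ
ΔH = Σ(broken) − Σ(formed) = 2651 − 2724 = −73 kJ
For 2× the reaction as written: 2 × (−73) = −146 kJ

ΔH = −146 kJ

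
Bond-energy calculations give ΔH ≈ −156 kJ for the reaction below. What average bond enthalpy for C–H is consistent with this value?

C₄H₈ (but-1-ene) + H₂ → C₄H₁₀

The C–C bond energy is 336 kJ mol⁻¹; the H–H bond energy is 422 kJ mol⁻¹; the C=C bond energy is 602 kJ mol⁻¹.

Let D be the C–H bond energy.
Σ(broken) = 2×336 + 8×D + 1×602 + 1×422 = 1696 + 8D
Σ(formed) = 3×336 + 10×D = 1008 + 10D
ΔH = Σ(broken) − Σ(formed) = (1696 + 8D) − (1008 + 10D) = +688 − 2D
Setting this equal to −156 kJ gives 2D = 844, so D = 422 kJ/mol.

D(C–H) ≈ 422 kJ/mol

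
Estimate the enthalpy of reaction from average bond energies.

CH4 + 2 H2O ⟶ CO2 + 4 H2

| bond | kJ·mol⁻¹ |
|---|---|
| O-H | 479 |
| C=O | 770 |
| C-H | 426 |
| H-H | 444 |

ΔH ≈ +304 kJ

Bonds broken (reactants):
  C-H: 4 × 426 = 1704
  O-H: 4 × 479 = 1916
  Σ(broken) = 3620 kJ
Bonds formed (products):
  C=O: 2 × 770 = 1540
  H-H: 4 × 444 = 1776
  Σ(formed) = 3316 kJ
ΔH = Σ(broken) − Σ(formed) = 3620 − 3316 = +304 kJ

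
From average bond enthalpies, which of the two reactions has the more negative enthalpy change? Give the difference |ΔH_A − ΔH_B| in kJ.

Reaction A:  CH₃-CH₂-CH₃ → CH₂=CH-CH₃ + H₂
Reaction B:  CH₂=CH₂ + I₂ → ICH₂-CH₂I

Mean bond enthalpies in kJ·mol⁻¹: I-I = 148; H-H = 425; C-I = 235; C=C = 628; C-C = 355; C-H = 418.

Reaction B, by 187 kJ

Reaction A:
  Bonds broken (reactants):
    C-C: 2 × 355 = 710
    C-H: 8 × 418 = 3344
    Σ(broken) = 4054 kJ
  Bonds formed (products):
    C-C: 1 × 355 = 355
    C-H: 6 × 418 = 2508
    C=C: 1 × 628 = 628
    H-H: 1 × 425 = 425
    Σ(formed) = 3916 kJ
  ΔH_A = 4054 − 3916 = +138 kJ
Reaction B:
  Bonds broken (reactants):
    C-H: 4 × 418 = 1672
    C=C: 1 × 628 = 628
    I-I: 1 × 148 = 148
    Σ(broken) = 2448 kJ
  Bonds formed (products):
    C-C: 1 × 355 = 355
    C-H: 4 × 418 = 1672
    C-I: 2 × 235 = 470
    Σ(formed) = 2497 kJ
  ΔH_B = 2448 − 2497 = −49 kJ
ΔH_A − ΔH_B = +187 kJ, so reaction B has the more negative ΔH; |ΔH_A − ΔH_B| = 187 kJ.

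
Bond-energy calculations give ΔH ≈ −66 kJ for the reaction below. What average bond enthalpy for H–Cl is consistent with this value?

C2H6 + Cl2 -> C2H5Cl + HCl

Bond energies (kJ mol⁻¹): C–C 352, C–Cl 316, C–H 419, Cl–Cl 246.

D(H–Cl) ≈ 415 kJ/mol

Let D be the H–Cl bond energy.
Σ(broken) = 1×352 + 6×419 + 1×246 = 3112
Σ(formed) = 1×352 + 1×316 + 5×419 + 1×D = 2763 + D
ΔH = Σ(broken) − Σ(formed) = (3112) − (2763 + D) = +349 − D
Setting this equal to −66 kJ gives D = 415 kJ/mol.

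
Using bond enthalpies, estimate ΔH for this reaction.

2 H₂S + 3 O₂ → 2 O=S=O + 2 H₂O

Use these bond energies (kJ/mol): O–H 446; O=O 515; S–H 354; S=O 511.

Bonds broken (reactants):
  O=O: 3 × 515 = 1545
  S–H: 4 × 354 = 1416
  Σ(broken) = 2961 kJ
Bonds formed (products):
  O–H: 4 × 446 = 1784
  S=O: 4 × 511 = 2044
  Σ(formed) = 3828 kJ
ΔH = Σ(broken) − Σ(formed) = 2961 − 3828 = −867 kJ

ΔH ≈ −867 kJ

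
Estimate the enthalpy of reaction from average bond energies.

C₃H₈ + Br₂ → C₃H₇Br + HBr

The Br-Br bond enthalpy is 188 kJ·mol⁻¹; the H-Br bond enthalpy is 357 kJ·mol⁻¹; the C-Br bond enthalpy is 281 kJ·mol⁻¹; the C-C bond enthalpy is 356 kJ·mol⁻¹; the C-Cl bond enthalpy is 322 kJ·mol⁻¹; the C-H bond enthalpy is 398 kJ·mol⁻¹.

ΔH ≈ −52 kJ

Bonds broken (reactants):
  Br-Br: 1 × 188 = 188
  C-C: 2 × 356 = 712
  C-H: 8 × 398 = 3184
  Σ(broken) = 4084 kJ
Bonds formed (products):
  C-Br: 1 × 281 = 281
  C-C: 2 × 356 = 712
  C-H: 7 × 398 = 2786
  H-Br: 1 × 357 = 357
  Σ(formed) = 4136 kJ
ΔH = Σ(broken) − Σ(formed) = 4084 − 4136 = −52 kJ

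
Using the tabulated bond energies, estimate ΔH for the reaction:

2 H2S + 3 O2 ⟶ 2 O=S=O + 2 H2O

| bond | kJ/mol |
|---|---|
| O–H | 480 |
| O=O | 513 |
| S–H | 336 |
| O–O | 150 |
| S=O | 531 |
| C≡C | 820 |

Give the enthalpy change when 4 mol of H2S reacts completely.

ΔH = −2322 kJ

Bonds broken (reactants):
  O=O: 3 × 513 = 1539
  S–H: 4 × 336 = 1344
  Σ(broken) = 2883 kJ
Bonds formed (products):
  O–H: 4 × 480 = 1920
  S=O: 4 × 531 = 2124
  Σ(formed) = 4044 kJ
ΔH = Σ(broken) − Σ(formed) = 2883 − 4044 = −1161 kJ
For 2× the reaction as written: 2 × (−1161) = −2322 kJ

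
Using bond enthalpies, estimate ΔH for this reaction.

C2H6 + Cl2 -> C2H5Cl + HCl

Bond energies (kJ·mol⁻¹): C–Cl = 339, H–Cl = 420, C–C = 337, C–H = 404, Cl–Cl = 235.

Bonds broken (reactants):
  C–C: 1 × 337 = 337
  C–H: 6 × 404 = 2424
  Cl–Cl: 1 × 235 = 235
  Σ(broken) = 2996 kJ
Bonds formed (products):
  C–C: 1 × 337 = 337
  C–Cl: 1 × 339 = 339
  C–H: 5 × 404 = 2020
  H–Cl: 1 × 420 = 420
  Σ(formed) = 3116 kJ
ΔH = Σ(broken) − Σ(formed) = 2996 − 3116 = −120 kJ

ΔH ≈ −120 kJ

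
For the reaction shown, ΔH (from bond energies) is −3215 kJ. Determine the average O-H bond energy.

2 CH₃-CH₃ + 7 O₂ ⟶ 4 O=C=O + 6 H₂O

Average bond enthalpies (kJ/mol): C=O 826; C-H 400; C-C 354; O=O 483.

D(O-H) ≈ 458 kJ/mol

Let D be the O-H bond energy.
Σ(broken) = 2×354 + 12×400 + 7×483 = 8889
Σ(formed) = 8×826 + 12×D = 6608 + 12D
ΔH = Σ(broken) − Σ(formed) = (8889) − (6608 + 12D) = +2281 − 12D
Setting this equal to −3215 kJ gives 12D = 5496, so D = 458 kJ/mol.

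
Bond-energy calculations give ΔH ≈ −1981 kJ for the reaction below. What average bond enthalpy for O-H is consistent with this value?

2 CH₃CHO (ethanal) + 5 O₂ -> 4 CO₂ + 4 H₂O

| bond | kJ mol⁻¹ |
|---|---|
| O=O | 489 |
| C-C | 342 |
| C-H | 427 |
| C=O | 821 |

D(O-H) ≈ 450 kJ/mol

Let D be the O-H bond energy.
Σ(broken) = 2×342 + 8×427 + 2×821 + 5×489 = 8187
Σ(formed) = 8×821 + 8×D = 6568 + 8D
ΔH = Σ(broken) − Σ(formed) = (8187) − (6568 + 8D) = +1619 − 8D
Setting this equal to −1981 kJ gives 8D = 3600, so D = 450 kJ/mol.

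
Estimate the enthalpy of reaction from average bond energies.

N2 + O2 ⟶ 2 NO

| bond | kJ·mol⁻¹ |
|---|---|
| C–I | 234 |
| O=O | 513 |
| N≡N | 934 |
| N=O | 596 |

ΔH ≈ +255 kJ

Bonds broken (reactants):
  N≡N: 1 × 934 = 934
  O=O: 1 × 513 = 513
  Σ(broken) = 1447 kJ
Bonds formed (products):
  N=O: 2 × 596 = 1192
  Σ(formed) = 1192 kJ
ΔH = Σ(broken) − Σ(formed) = 1447 − 1192 = +255 kJ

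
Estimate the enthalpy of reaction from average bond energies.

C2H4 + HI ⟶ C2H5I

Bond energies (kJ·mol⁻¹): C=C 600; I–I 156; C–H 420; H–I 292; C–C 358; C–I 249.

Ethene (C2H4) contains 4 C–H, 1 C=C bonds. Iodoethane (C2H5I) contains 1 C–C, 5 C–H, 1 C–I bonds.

ΔH ≈ −135 kJ

Bonds broken (reactants):
  C–H: 4 × 420 = 1680
  C=C: 1 × 600 = 600
  H–I: 1 × 292 = 292
  Σ(broken) = 2572 kJ
Bonds formed (products):
  C–C: 1 × 358 = 358
  C–H: 5 × 420 = 2100
  C–I: 1 × 249 = 249
  Σ(formed) = 2707 kJ
ΔH = Σ(broken) − Σ(formed) = 2572 − 2707 = −135 kJ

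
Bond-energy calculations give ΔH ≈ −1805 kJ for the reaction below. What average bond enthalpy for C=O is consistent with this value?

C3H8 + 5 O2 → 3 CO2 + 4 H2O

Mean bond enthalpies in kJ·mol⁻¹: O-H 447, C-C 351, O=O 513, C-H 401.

Let D be the C=O bond energy.
Σ(broken) = 2×351 + 8×401 + 5×513 = 6475
Σ(formed) = 6×D + 8×447 = 3576 + 6D
ΔH = Σ(broken) − Σ(formed) = (6475) − (3576 + 6D) = +2899 − 6D
Setting this equal to −1805 kJ gives 6D = 4704, so D = 784 kJ/mol.

D(C=O) ≈ 784 kJ/mol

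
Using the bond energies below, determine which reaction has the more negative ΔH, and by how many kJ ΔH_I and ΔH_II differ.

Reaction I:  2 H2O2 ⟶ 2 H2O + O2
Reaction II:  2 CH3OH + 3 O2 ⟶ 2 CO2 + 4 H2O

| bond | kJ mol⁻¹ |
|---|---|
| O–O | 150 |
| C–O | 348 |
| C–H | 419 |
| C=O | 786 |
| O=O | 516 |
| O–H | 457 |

Reaction II, by 912 kJ

Reaction I:
  Bonds broken (reactants):
    O–H: 4 × 457 = 1828
    O–O: 2 × 150 = 300
    Σ(broken) = 2128 kJ
  Bonds formed (products):
    O–H: 4 × 457 = 1828
    O=O: 1 × 516 = 516
    Σ(formed) = 2344 kJ
  ΔH_I = 2128 − 2344 = −216 kJ
Reaction II:
  Bonds broken (reactants):
    C–H: 6 × 419 = 2514
    C–O: 2 × 348 = 696
    O–H: 2 × 457 = 914
    O=O: 3 × 516 = 1548
    Σ(broken) = 5672 kJ
  Bonds formed (products):
    C=O: 4 × 786 = 3144
    O–H: 8 × 457 = 3656
    Σ(formed) = 6800 kJ
  ΔH_II = 5672 − 6800 = −1128 kJ
ΔH_I − ΔH_II = +912 kJ, so reaction II has the more negative ΔH; |ΔH_I − ΔH_II| = 912 kJ.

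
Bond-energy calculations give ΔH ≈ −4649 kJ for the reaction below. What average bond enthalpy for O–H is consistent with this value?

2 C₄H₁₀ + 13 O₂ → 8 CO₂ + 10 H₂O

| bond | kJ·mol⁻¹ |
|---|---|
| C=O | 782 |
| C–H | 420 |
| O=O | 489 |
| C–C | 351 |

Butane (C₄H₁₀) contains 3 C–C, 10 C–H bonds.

Let D be the O–H bond energy.
Σ(broken) = 6×351 + 20×420 + 13×489 = 16863
Σ(formed) = 16×782 + 20×D = 12512 + 20D
ΔH = Σ(broken) − Σ(formed) = (16863) − (12512 + 20D) = +4351 − 20D
Setting this equal to −4649 kJ gives 20D = 9000, so D = 450 kJ/mol.

D(O–H) ≈ 450 kJ/mol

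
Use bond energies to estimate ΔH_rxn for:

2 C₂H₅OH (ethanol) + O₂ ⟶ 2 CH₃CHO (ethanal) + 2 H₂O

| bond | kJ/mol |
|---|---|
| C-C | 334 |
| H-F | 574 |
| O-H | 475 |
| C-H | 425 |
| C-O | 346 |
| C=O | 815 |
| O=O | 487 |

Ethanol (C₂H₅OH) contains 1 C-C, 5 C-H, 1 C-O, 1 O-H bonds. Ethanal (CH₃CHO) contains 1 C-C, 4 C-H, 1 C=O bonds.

Bonds broken (reactants):
  C-C: 2 × 334 = 668
  C-H: 10 × 425 = 4250
  C-O: 2 × 346 = 692
  O-H: 2 × 475 = 950
  O=O: 1 × 487 = 487
  Σ(broken) = 7047 kJ
Bonds formed (products):
  C-C: 2 × 334 = 668
  C-H: 8 × 425 = 3400
  C=O: 2 × 815 = 1630
  O-H: 4 × 475 = 1900
  Σ(formed) = 7598 kJ
ΔH = Σ(broken) − Σ(formed) = 7047 − 7598 = −551 kJ

ΔH ≈ −551 kJ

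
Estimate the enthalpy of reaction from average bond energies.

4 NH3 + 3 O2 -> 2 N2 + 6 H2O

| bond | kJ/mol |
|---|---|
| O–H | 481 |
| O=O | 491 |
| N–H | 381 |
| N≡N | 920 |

ΔH ≈ −1567 kJ

Bonds broken (reactants):
  N–H: 12 × 381 = 4572
  O=O: 3 × 491 = 1473
  Σ(broken) = 6045 kJ
Bonds formed (products):
  N≡N: 2 × 920 = 1840
  O–H: 12 × 481 = 5772
  Σ(formed) = 7612 kJ
ΔH = Σ(broken) − Σ(formed) = 6045 − 7612 = −1567 kJ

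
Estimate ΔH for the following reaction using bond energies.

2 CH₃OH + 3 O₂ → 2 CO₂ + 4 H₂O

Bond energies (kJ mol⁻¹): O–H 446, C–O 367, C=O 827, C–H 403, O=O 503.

Bonds broken (reactants):
  C–H: 6 × 403 = 2418
  C–O: 2 × 367 = 734
  O–H: 2 × 446 = 892
  O=O: 3 × 503 = 1509
  Σ(broken) = 5553 kJ
Bonds formed (products):
  C=O: 4 × 827 = 3308
  O–H: 8 × 446 = 3568
  Σ(formed) = 6876 kJ
ΔH = Σ(broken) − Σ(formed) = 5553 − 6876 = −1323 kJ

ΔH ≈ −1323 kJ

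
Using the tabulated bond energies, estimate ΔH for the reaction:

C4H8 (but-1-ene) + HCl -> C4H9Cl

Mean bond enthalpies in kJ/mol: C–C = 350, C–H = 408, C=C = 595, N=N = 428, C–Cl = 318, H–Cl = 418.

Bonds broken (reactants):
  C–C: 2 × 350 = 700
  C–H: 8 × 408 = 3264
  C=C: 1 × 595 = 595
  H–Cl: 1 × 418 = 418
  Σ(broken) = 4977 kJ
Bonds formed (products):
  C–C: 3 × 350 = 1050
  C–Cl: 1 × 318 = 318
  C–H: 9 × 408 = 3672
  Σ(formed) = 5040 kJ
ΔH = Σ(broken) − Σ(formed) = 4977 − 5040 = −63 kJ

ΔH ≈ −63 kJ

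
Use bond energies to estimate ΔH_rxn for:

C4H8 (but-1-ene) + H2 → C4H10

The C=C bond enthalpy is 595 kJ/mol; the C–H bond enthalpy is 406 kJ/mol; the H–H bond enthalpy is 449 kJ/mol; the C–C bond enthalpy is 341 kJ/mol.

Bonds broken (reactants):
  C–C: 2 × 341 = 682
  C–H: 8 × 406 = 3248
  C=C: 1 × 595 = 595
  H–H: 1 × 449 = 449
  Σ(broken) = 4974 kJ
Bonds formed (products):
  C–C: 3 × 341 = 1023
  C–H: 10 × 406 = 4060
  Σ(formed) = 5083 kJ
ΔH = Σ(broken) − Σ(formed) = 4974 − 5083 = −109 kJ

ΔH ≈ −109 kJ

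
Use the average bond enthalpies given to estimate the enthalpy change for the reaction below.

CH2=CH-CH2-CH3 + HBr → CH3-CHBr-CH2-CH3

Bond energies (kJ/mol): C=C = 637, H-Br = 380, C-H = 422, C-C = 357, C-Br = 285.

Bonds broken (reactants):
  C-C: 2 × 357 = 714
  C-H: 8 × 422 = 3376
  C=C: 1 × 637 = 637
  H-Br: 1 × 380 = 380
  Σ(broken) = 5107 kJ
Bonds formed (products):
  C-Br: 1 × 285 = 285
  C-C: 3 × 357 = 1071
  C-H: 9 × 422 = 3798
  Σ(formed) = 5154 kJ
ΔH = Σ(broken) − Σ(formed) = 5107 − 5154 = −47 kJ

ΔH ≈ −47 kJ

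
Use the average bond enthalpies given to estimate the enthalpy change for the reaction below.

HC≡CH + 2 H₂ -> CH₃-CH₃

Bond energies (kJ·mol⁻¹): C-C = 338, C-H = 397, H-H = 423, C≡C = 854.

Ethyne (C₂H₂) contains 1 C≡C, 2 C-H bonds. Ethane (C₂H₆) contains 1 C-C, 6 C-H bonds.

ΔH ≈ −226 kJ

Bonds broken (reactants):
  C≡C: 1 × 854 = 854
  C-H: 2 × 397 = 794
  H-H: 2 × 423 = 846
  Σ(broken) = 2494 kJ
Bonds formed (products):
  C-C: 1 × 338 = 338
  C-H: 6 × 397 = 2382
  Σ(formed) = 2720 kJ
ΔH = Σ(broken) − Σ(formed) = 2494 − 2720 = −226 kJ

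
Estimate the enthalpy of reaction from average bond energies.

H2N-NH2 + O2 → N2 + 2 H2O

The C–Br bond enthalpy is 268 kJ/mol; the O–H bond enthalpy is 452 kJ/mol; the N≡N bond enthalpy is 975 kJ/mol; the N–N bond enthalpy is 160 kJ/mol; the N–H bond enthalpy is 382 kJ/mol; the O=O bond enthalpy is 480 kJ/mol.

Bonds broken (reactants):
  N–H: 4 × 382 = 1528
  N–N: 1 × 160 = 160
  O=O: 1 × 480 = 480
  Σ(broken) = 2168 kJ
Bonds formed (products):
  N≡N: 1 × 975 = 975
  O–H: 4 × 452 = 1808
  Σ(formed) = 2783 kJ
ΔH = Σ(broken) − Σ(formed) = 2168 − 2783 = −615 kJ

ΔH ≈ −615 kJ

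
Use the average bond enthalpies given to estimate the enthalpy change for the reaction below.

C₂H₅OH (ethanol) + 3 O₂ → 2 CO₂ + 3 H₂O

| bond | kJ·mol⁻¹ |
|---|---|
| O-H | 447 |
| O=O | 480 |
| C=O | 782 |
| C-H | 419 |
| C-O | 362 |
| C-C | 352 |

ΔH ≈ −1114 kJ

Bonds broken (reactants):
  C-C: 1 × 352 = 352
  C-H: 5 × 419 = 2095
  C-O: 1 × 362 = 362
  O-H: 1 × 447 = 447
  O=O: 3 × 480 = 1440
  Σ(broken) = 4696 kJ
Bonds formed (products):
  C=O: 4 × 782 = 3128
  O-H: 6 × 447 = 2682
  Σ(formed) = 5810 kJ
ΔH = Σ(broken) − Σ(formed) = 4696 − 5810 = −1114 kJ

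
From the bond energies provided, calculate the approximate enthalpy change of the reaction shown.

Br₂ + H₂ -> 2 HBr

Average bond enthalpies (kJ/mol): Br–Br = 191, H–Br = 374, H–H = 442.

Bonds broken (reactants):
  Br–Br: 1 × 191 = 191
  H–H: 1 × 442 = 442
  Σ(broken) = 633 kJ
Bonds formed (products):
  H–Br: 2 × 374 = 748
  Σ(formed) = 748 kJ
ΔH = Σ(broken) − Σ(formed) = 633 − 748 = −115 kJ

ΔH ≈ −115 kJ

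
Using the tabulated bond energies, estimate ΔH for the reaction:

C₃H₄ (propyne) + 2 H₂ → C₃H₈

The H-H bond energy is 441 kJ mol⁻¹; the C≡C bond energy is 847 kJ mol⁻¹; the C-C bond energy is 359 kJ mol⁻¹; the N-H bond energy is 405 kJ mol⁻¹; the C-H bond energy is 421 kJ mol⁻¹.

ΔH ≈ −314 kJ

Bonds broken (reactants):
  C≡C: 1 × 847 = 847
  C-C: 1 × 359 = 359
  C-H: 4 × 421 = 1684
  H-H: 2 × 441 = 882
  Σ(broken) = 3772 kJ
Bonds formed (products):
  C-C: 2 × 359 = 718
  C-H: 8 × 421 = 3368
  Σ(formed) = 4086 kJ
ΔH = Σ(broken) − Σ(formed) = 3772 − 4086 = −314 kJ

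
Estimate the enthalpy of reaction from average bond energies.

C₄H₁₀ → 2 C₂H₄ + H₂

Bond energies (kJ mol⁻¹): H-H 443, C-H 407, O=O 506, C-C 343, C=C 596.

Bonds broken (reactants):
  C-C: 3 × 343 = 1029
  C-H: 10 × 407 = 4070
  Σ(broken) = 5099 kJ
Bonds formed (products):
  C-H: 8 × 407 = 3256
  C=C: 2 × 596 = 1192
  H-H: 1 × 443 = 443
  Σ(formed) = 4891 kJ
ΔH = Σ(broken) − Σ(formed) = 5099 − 4891 = +208 kJ

ΔH ≈ +208 kJ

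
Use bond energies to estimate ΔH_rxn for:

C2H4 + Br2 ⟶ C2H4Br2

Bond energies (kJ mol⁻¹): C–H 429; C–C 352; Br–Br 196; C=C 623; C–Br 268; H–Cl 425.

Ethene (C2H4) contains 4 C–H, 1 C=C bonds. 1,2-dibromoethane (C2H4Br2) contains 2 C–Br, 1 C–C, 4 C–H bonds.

Bonds broken (reactants):
  Br–Br: 1 × 196 = 196
  C–H: 4 × 429 = 1716
  C=C: 1 × 623 = 623
  Σ(broken) = 2535 kJ
Bonds formed (products):
  C–Br: 2 × 268 = 536
  C–C: 1 × 352 = 352
  C–H: 4 × 429 = 1716
  Σ(formed) = 2604 kJ
ΔH = Σ(broken) − Σ(formed) = 2535 − 2604 = −69 kJ

ΔH ≈ −69 kJ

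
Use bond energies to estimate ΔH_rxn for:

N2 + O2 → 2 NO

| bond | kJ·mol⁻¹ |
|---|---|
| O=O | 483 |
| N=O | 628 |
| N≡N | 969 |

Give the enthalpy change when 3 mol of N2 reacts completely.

Bonds broken (reactants):
  N≡N: 1 × 969 = 969
  O=O: 1 × 483 = 483
  Σ(broken) = 1452 kJ
Bonds formed (products):
  N=O: 2 × 628 = 1256
  Σ(formed) = 1256 kJ
ΔH = Σ(broken) − Σ(formed) = 1452 − 1256 = +196 kJ
For 3× the reaction as written: 3 × (+196) = +588 kJ

ΔH = +588 kJ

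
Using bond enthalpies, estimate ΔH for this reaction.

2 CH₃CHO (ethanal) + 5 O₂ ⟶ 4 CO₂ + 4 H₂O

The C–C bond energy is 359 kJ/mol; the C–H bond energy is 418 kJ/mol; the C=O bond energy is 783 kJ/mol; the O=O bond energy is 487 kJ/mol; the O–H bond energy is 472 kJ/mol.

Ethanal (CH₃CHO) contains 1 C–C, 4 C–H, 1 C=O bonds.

Bonds broken (reactants):
  C–C: 2 × 359 = 718
  C–H: 8 × 418 = 3344
  C=O: 2 × 783 = 1566
  O=O: 5 × 487 = 2435
  Σ(broken) = 8063 kJ
Bonds formed (products):
  C=O: 8 × 783 = 6264
  O–H: 8 × 472 = 3776
  Σ(formed) = 10040 kJ
ΔH = Σ(broken) − Σ(formed) = 8063 − 10040 = −1977 kJ

ΔH ≈ −1977 kJ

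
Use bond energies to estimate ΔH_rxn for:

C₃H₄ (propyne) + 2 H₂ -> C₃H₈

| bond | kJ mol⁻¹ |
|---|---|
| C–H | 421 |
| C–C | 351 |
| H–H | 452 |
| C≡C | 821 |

ΔH ≈ −310 kJ

Bonds broken (reactants):
  C≡C: 1 × 821 = 821
  C–C: 1 × 351 = 351
  C–H: 4 × 421 = 1684
  H–H: 2 × 452 = 904
  Σ(broken) = 3760 kJ
Bonds formed (products):
  C–C: 2 × 351 = 702
  C–H: 8 × 421 = 3368
  Σ(formed) = 4070 kJ
ΔH = Σ(broken) − Σ(formed) = 3760 − 4070 = −310 kJ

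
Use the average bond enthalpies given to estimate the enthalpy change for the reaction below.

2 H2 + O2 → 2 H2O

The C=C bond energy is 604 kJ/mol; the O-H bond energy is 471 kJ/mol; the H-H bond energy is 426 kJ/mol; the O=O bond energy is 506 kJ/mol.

Bonds broken (reactants):
  H-H: 2 × 426 = 852
  O=O: 1 × 506 = 506
  Σ(broken) = 1358 kJ
Bonds formed (products):
  O-H: 4 × 471 = 1884
  Σ(formed) = 1884 kJ
ΔH = Σ(broken) − Σ(formed) = 1358 − 1884 = −526 kJ

ΔH ≈ −526 kJ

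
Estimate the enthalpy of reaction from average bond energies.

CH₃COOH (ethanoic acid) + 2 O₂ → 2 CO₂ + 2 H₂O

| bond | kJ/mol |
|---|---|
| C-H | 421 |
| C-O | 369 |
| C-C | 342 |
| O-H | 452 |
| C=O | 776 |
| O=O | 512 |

ΔH ≈ −686 kJ

Bonds broken (reactants):
  C-C: 1 × 342 = 342
  C-H: 3 × 421 = 1263
  C-O: 1 × 369 = 369
  C=O: 1 × 776 = 776
  O-H: 1 × 452 = 452
  O=O: 2 × 512 = 1024
  Σ(broken) = 4226 kJ
Bonds formed (products):
  C=O: 4 × 776 = 3104
  O-H: 4 × 452 = 1808
  Σ(formed) = 4912 kJ
ΔH = Σ(broken) − Σ(formed) = 4226 − 4912 = −686 kJ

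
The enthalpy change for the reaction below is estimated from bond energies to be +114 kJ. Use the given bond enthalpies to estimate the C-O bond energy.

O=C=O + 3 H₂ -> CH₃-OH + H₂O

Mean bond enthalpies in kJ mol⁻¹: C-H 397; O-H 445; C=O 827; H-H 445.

Let D be the C-O bond energy.
Σ(broken) = 2×827 + 3×445 = 2989
Σ(formed) = 3×397 + 1×D + 3×445 = 2526 + D
ΔH = Σ(broken) − Σ(formed) = (2989) − (2526 + D) = +463 − D
Setting this equal to +114 kJ gives D = 349 kJ/mol.

D(C-O) ≈ 349 kJ/mol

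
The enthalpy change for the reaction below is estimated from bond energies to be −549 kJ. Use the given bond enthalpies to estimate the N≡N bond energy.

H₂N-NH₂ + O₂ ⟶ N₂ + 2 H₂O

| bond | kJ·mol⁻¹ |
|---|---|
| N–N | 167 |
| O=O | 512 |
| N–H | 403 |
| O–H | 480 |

D(N≡N) ≈ 920 kJ/mol

Let D be the N≡N bond energy.
Σ(broken) = 4×403 + 1×167 + 1×512 = 2291
Σ(formed) = 1×D + 4×480 = 1920 + D
ΔH = Σ(broken) − Σ(formed) = (2291) − (1920 + D) = +371 − D
Setting this equal to −549 kJ gives D = 920 kJ/mol.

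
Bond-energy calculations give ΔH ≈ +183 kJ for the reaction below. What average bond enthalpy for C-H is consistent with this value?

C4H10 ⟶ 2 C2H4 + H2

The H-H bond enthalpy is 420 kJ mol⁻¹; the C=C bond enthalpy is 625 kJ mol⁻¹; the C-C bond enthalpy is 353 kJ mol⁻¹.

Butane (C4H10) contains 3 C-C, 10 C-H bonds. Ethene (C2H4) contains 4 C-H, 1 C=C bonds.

D(C-H) ≈ 397 kJ/mol

Let D be the C-H bond energy.
Σ(broken) = 3×353 + 10×D = 1059 + 10D
Σ(formed) = 8×D + 2×625 + 1×420 = 1670 + 8D
ΔH = Σ(broken) − Σ(formed) = (1059 + 10D) − (1670 + 8D) = −611 + 2D
Setting this equal to +183 kJ gives 2D = 794, so D = 397 kJ/mol.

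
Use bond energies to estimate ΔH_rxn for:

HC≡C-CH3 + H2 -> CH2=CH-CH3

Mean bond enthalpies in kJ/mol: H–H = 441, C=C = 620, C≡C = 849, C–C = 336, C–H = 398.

ΔH ≈ −126 kJ

Bonds broken (reactants):
  C≡C: 1 × 849 = 849
  C–C: 1 × 336 = 336
  C–H: 4 × 398 = 1592
  H–H: 1 × 441 = 441
  Σ(broken) = 3218 kJ
Bonds formed (products):
  C–C: 1 × 336 = 336
  C–H: 6 × 398 = 2388
  C=C: 1 × 620 = 620
  Σ(formed) = 3344 kJ
ΔH = Σ(broken) − Σ(formed) = 3218 − 3344 = −126 kJ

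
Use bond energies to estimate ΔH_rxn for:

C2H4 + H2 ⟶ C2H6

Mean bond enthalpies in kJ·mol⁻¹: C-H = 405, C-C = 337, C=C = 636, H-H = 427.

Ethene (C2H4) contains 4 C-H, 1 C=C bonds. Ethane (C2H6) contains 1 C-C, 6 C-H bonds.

Bonds broken (reactants):
  C-H: 4 × 405 = 1620
  C=C: 1 × 636 = 636
  H-H: 1 × 427 = 427
  Σ(broken) = 2683 kJ
Bonds formed (products):
  C-C: 1 × 337 = 337
  C-H: 6 × 405 = 2430
  Σ(formed) = 2767 kJ
ΔH = Σ(broken) − Σ(formed) = 2683 − 2767 = −84 kJ

ΔH ≈ −84 kJ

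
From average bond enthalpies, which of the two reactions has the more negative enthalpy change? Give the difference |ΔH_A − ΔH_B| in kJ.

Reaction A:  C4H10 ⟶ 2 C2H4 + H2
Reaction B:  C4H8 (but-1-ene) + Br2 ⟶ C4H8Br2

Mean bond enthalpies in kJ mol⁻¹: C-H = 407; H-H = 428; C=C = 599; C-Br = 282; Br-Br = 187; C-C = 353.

Reaction B, by 378 kJ

Reaction A:
  Bonds broken (reactants):
    C-C: 3 × 353 = 1059
    C-H: 10 × 407 = 4070
    Σ(broken) = 5129 kJ
  Bonds formed (products):
    C-H: 8 × 407 = 3256
    C=C: 2 × 599 = 1198
    H-H: 1 × 428 = 428
    Σ(formed) = 4882 kJ
  ΔH_A = 5129 − 4882 = +247 kJ
Reaction B:
  Bonds broken (reactants):
    Br-Br: 1 × 187 = 187
    C-C: 2 × 353 = 706
    C-H: 8 × 407 = 3256
    C=C: 1 × 599 = 599
    Σ(broken) = 4748 kJ
  Bonds formed (products):
    C-Br: 2 × 282 = 564
    C-C: 3 × 353 = 1059
    C-H: 8 × 407 = 3256
    Σ(formed) = 4879 kJ
  ΔH_B = 4748 − 4879 = −131 kJ
ΔH_A − ΔH_B = +378 kJ, so reaction B has the more negative ΔH; |ΔH_A − ΔH_B| = 378 kJ.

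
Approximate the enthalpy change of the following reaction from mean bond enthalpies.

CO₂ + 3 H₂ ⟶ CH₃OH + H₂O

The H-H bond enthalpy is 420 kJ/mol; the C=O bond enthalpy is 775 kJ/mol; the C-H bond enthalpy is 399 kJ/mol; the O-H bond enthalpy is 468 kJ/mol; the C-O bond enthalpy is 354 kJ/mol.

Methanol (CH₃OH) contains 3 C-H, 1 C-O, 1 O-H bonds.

ΔH ≈ −145 kJ

Bonds broken (reactants):
  C=O: 2 × 775 = 1550
  H-H: 3 × 420 = 1260
  Σ(broken) = 2810 kJ
Bonds formed (products):
  C-H: 3 × 399 = 1197
  C-O: 1 × 354 = 354
  O-H: 3 × 468 = 1404
  Σ(formed) = 2955 kJ
ΔH = Σ(broken) − Σ(formed) = 2810 − 2955 = −145 kJ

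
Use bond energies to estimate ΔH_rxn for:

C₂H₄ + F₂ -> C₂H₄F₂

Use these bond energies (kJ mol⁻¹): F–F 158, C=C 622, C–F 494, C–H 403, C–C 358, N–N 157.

ΔH ≈ −566 kJ

Bonds broken (reactants):
  C–H: 4 × 403 = 1612
  C=C: 1 × 622 = 622
  F–F: 1 × 158 = 158
  Σ(broken) = 2392 kJ
Bonds formed (products):
  C–C: 1 × 358 = 358
  C–F: 2 × 494 = 988
  C–H: 4 × 403 = 1612
  Σ(formed) = 2958 kJ
ΔH = Σ(broken) − Σ(formed) = 2392 − 2958 = −566 kJ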